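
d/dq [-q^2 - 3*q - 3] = -2*q - 3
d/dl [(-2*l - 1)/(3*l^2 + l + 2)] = (-6*l^2 - 2*l + (2*l + 1)*(6*l + 1) - 4)/(3*l^2 + l + 2)^2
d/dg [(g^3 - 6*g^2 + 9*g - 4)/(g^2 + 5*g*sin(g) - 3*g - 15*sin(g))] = ((3*g^2 - 12*g + 9)*(g^2 + 5*g*sin(g) - 3*g - 15*sin(g)) + (-g^3 + 6*g^2 - 9*g + 4)*(5*g*cos(g) + 2*g + 5*sin(g) - 15*cos(g) - 3))/((g - 3)^2*(g + 5*sin(g))^2)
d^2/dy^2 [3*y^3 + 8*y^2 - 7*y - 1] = 18*y + 16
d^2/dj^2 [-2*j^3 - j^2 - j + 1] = -12*j - 2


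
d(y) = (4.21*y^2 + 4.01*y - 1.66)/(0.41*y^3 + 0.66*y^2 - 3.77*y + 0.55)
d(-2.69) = 2.41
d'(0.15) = -6337541.01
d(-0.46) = -1.10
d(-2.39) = 1.66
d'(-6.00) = -1.25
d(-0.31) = -1.41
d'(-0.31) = -2.45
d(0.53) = -1.37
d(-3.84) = 29.17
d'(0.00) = -13.40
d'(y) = (8.42*y + 4.01)/(0.41*y^3 + 0.66*y^2 - 3.77*y + 0.55) + (-1.23*y^2 - 1.32*y + 3.77)*(4.21*y^2 + 4.01*y - 1.66)/(0.41*y^3 + 0.66*y^2 - 3.77*y + 0.55)^2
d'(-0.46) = -1.84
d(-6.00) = -3.02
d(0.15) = -1313.49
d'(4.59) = -1.04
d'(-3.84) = -194.08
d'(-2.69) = -3.00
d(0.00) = -3.02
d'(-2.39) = -2.11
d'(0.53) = -3.94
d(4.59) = 2.87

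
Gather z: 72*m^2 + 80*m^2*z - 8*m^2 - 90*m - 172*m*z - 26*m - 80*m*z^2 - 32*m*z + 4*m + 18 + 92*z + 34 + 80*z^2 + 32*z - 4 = 64*m^2 - 112*m + z^2*(80 - 80*m) + z*(80*m^2 - 204*m + 124) + 48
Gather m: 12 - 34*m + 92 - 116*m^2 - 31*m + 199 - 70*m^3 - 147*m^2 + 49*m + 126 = -70*m^3 - 263*m^2 - 16*m + 429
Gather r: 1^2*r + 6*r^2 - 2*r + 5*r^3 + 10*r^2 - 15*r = 5*r^3 + 16*r^2 - 16*r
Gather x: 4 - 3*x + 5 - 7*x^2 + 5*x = -7*x^2 + 2*x + 9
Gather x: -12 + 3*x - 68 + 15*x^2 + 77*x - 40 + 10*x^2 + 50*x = 25*x^2 + 130*x - 120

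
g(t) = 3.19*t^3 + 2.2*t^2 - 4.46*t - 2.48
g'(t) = 9.57*t^2 + 4.4*t - 4.46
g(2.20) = 32.32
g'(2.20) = 51.54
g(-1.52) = -1.82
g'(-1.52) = 10.96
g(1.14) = 0.02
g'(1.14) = 12.99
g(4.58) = 329.71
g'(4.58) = 216.44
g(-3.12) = -64.03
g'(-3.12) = 74.97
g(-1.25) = 0.30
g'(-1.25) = 4.99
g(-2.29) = -19.04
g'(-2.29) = 35.65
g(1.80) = 15.22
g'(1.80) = 34.47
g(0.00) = -2.48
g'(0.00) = -4.46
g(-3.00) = -55.43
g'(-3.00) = 68.47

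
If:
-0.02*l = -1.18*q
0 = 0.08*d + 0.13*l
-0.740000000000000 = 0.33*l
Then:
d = 3.64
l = -2.24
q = -0.04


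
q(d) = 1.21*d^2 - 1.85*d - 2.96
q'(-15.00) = -38.15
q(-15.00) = 297.04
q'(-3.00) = -9.11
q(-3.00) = 13.48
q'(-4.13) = -11.84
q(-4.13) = 25.32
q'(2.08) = 3.18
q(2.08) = -1.57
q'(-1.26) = -4.90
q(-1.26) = 1.29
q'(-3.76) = -10.95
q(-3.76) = 21.10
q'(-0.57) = -3.23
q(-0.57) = -1.51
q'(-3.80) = -11.05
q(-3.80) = 21.54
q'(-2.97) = -9.04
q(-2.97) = 13.21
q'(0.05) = -1.73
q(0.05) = -3.05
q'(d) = 2.42*d - 1.85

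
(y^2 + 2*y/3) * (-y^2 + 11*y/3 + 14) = -y^4 + 3*y^3 + 148*y^2/9 + 28*y/3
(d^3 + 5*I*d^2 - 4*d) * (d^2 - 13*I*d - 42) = d^5 - 8*I*d^4 + 19*d^3 - 158*I*d^2 + 168*d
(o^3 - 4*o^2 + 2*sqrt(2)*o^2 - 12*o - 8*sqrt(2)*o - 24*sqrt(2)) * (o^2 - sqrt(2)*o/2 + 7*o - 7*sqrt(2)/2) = o^5 + 3*sqrt(2)*o^4/2 + 3*o^4 - 42*o^3 + 9*sqrt(2)*o^3/2 - 90*o^2 - 60*sqrt(2)*o^2 - 126*sqrt(2)*o + 80*o + 168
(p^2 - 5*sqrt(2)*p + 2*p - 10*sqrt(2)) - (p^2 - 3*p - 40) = -5*sqrt(2)*p + 5*p - 10*sqrt(2) + 40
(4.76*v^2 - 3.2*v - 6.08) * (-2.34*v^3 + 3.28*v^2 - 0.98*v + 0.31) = -11.1384*v^5 + 23.1008*v^4 - 0.9336*v^3 - 15.3308*v^2 + 4.9664*v - 1.8848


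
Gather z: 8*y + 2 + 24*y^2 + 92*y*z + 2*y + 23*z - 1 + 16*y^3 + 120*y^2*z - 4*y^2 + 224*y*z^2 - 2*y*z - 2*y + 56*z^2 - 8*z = 16*y^3 + 20*y^2 + 8*y + z^2*(224*y + 56) + z*(120*y^2 + 90*y + 15) + 1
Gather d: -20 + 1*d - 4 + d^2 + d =d^2 + 2*d - 24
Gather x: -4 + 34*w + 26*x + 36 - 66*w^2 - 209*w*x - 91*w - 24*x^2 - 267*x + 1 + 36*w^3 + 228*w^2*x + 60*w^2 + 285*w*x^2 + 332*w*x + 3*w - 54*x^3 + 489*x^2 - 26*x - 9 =36*w^3 - 6*w^2 - 54*w - 54*x^3 + x^2*(285*w + 465) + x*(228*w^2 + 123*w - 267) + 24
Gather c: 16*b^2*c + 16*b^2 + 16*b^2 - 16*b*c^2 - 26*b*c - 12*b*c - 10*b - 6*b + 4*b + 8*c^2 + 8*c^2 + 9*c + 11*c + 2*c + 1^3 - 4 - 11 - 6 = 32*b^2 - 12*b + c^2*(16 - 16*b) + c*(16*b^2 - 38*b + 22) - 20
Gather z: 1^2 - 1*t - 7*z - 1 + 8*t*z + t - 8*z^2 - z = -8*z^2 + z*(8*t - 8)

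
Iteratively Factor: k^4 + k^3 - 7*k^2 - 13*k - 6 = (k - 3)*(k^3 + 4*k^2 + 5*k + 2) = (k - 3)*(k + 1)*(k^2 + 3*k + 2) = (k - 3)*(k + 1)*(k + 2)*(k + 1)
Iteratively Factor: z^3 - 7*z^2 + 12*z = (z - 4)*(z^2 - 3*z) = z*(z - 4)*(z - 3)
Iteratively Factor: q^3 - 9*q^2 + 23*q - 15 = (q - 1)*(q^2 - 8*q + 15) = (q - 3)*(q - 1)*(q - 5)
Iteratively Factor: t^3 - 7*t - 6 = (t - 3)*(t^2 + 3*t + 2) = (t - 3)*(t + 1)*(t + 2)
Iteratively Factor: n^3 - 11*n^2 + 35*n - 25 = (n - 5)*(n^2 - 6*n + 5) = (n - 5)^2*(n - 1)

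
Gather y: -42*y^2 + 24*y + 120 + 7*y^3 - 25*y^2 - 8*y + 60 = 7*y^3 - 67*y^2 + 16*y + 180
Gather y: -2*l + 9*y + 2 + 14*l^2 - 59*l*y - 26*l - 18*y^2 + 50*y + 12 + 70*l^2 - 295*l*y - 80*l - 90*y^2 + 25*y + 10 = 84*l^2 - 108*l - 108*y^2 + y*(84 - 354*l) + 24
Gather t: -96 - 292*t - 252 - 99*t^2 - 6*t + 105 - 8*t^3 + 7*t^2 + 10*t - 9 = -8*t^3 - 92*t^2 - 288*t - 252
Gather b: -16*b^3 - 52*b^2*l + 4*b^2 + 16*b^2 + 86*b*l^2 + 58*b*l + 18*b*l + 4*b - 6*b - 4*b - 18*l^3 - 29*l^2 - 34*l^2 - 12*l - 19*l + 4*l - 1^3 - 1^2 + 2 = -16*b^3 + b^2*(20 - 52*l) + b*(86*l^2 + 76*l - 6) - 18*l^3 - 63*l^2 - 27*l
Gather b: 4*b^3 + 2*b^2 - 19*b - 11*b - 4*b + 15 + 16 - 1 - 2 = 4*b^3 + 2*b^2 - 34*b + 28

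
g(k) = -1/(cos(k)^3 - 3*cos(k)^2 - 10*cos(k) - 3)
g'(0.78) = 0.07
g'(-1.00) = -0.13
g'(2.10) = 4.01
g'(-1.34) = -0.37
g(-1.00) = 0.11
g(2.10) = -0.87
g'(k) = -(3*sin(k)*cos(k)^2 - 6*sin(k)*cos(k) - 10*sin(k))/(cos(k)^3 - 3*cos(k)^2 - 10*cos(k) - 3)^2 = (-3*cos(k)^2 + 6*cos(k) + 10)*sin(k)/(-cos(k)^3 + 3*cos(k)^2 + 10*cos(k) + 3)^2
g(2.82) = -0.34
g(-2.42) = -0.42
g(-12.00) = 0.08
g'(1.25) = 0.27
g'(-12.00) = 0.04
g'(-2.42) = -0.44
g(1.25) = 0.16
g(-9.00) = -0.35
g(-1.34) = 0.18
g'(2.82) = 0.06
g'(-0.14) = -0.01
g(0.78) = 0.09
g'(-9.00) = -0.10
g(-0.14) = 0.07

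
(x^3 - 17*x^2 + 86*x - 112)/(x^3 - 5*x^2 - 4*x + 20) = (x^2 - 15*x + 56)/(x^2 - 3*x - 10)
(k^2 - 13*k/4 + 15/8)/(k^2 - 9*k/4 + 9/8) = (2*k - 5)/(2*k - 3)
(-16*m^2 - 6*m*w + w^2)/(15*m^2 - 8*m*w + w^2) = (-16*m^2 - 6*m*w + w^2)/(15*m^2 - 8*m*w + w^2)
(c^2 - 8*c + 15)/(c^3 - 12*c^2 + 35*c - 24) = (c - 5)/(c^2 - 9*c + 8)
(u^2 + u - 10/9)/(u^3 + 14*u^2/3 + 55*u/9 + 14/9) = (9*u^2 + 9*u - 10)/(9*u^3 + 42*u^2 + 55*u + 14)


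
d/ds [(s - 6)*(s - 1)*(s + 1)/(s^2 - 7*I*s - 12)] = (s^4 - 14*I*s^3 + s^2*(-35 + 42*I) + 132*s + 12 + 42*I)/(s^4 - 14*I*s^3 - 73*s^2 + 168*I*s + 144)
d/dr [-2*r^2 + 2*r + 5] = 2 - 4*r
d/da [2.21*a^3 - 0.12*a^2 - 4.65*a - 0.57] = 6.63*a^2 - 0.24*a - 4.65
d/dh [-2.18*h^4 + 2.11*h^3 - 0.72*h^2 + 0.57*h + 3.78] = -8.72*h^3 + 6.33*h^2 - 1.44*h + 0.57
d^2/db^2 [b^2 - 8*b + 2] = 2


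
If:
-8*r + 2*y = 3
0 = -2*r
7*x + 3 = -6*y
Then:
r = 0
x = -12/7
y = 3/2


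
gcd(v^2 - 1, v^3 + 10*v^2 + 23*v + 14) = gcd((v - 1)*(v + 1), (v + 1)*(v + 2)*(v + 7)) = v + 1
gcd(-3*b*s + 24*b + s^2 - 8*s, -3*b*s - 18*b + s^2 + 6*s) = -3*b + s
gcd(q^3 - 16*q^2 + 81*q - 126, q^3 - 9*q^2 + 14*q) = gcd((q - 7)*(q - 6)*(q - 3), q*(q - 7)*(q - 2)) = q - 7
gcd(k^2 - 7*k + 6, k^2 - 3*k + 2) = k - 1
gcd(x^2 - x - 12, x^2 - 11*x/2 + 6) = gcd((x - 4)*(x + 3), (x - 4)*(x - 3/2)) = x - 4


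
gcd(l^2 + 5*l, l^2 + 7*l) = l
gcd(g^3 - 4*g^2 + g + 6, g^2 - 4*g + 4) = g - 2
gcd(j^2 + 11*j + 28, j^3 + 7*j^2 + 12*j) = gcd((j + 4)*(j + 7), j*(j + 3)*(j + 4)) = j + 4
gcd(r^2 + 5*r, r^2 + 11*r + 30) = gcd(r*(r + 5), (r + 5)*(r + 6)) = r + 5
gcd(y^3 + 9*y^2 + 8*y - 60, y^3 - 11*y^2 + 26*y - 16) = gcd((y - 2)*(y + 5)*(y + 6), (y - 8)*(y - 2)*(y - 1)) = y - 2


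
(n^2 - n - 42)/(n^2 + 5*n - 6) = (n - 7)/(n - 1)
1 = 1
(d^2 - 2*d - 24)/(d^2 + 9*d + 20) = (d - 6)/(d + 5)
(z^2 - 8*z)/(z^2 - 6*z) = (z - 8)/(z - 6)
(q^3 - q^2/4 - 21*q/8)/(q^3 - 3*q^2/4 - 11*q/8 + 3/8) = q*(8*q^2 - 2*q - 21)/(8*q^3 - 6*q^2 - 11*q + 3)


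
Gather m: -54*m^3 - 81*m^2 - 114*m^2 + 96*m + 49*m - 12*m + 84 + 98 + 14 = -54*m^3 - 195*m^2 + 133*m + 196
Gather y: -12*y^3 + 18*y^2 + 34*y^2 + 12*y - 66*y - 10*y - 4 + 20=-12*y^3 + 52*y^2 - 64*y + 16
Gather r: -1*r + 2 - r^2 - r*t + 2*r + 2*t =-r^2 + r*(1 - t) + 2*t + 2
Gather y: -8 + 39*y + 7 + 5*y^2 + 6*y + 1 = 5*y^2 + 45*y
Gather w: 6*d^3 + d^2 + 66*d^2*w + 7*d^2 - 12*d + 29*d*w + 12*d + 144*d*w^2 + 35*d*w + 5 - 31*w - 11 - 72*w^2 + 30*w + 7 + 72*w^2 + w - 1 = 6*d^3 + 8*d^2 + 144*d*w^2 + w*(66*d^2 + 64*d)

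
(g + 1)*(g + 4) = g^2 + 5*g + 4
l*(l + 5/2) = l^2 + 5*l/2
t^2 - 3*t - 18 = (t - 6)*(t + 3)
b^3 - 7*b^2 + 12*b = b*(b - 4)*(b - 3)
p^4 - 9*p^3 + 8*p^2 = p^2*(p - 8)*(p - 1)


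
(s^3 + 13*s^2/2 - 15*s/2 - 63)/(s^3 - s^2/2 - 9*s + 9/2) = (2*s^2 + 19*s + 42)/(2*s^2 + 5*s - 3)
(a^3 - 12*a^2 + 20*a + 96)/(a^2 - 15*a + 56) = (a^2 - 4*a - 12)/(a - 7)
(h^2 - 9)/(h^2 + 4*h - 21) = (h + 3)/(h + 7)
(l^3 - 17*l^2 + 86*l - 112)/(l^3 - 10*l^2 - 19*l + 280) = (l - 2)/(l + 5)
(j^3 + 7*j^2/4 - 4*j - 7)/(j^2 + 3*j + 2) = (4*j^2 - j - 14)/(4*(j + 1))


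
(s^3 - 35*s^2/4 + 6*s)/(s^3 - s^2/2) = (4*s^2 - 35*s + 24)/(2*s*(2*s - 1))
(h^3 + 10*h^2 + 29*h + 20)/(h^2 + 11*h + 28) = (h^2 + 6*h + 5)/(h + 7)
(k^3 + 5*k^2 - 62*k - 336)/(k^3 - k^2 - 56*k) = (k + 6)/k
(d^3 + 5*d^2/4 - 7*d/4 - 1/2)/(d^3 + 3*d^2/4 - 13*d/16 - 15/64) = 16*(d^2 + d - 2)/(16*d^2 + 8*d - 15)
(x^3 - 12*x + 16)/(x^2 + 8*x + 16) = (x^2 - 4*x + 4)/(x + 4)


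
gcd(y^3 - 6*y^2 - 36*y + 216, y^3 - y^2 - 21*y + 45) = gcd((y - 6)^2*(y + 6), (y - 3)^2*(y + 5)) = 1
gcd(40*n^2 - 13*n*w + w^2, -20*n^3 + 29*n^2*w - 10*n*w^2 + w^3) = -5*n + w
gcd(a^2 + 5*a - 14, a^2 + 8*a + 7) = a + 7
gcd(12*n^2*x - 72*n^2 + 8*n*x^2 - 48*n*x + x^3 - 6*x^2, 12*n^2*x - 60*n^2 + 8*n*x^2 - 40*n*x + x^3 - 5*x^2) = 12*n^2 + 8*n*x + x^2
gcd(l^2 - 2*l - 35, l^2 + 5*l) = l + 5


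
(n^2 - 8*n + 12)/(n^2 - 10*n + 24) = (n - 2)/(n - 4)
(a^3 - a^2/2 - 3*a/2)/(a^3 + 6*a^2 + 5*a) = (a - 3/2)/(a + 5)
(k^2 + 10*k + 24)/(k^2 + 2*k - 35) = (k^2 + 10*k + 24)/(k^2 + 2*k - 35)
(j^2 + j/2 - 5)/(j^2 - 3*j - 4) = (-j^2 - j/2 + 5)/(-j^2 + 3*j + 4)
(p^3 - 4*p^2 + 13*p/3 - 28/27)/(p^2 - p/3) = p - 11/3 + 28/(9*p)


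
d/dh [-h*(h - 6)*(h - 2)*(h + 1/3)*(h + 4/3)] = -5*h^4 + 76*h^3/3 + 8*h^2/3 - 296*h/9 - 16/3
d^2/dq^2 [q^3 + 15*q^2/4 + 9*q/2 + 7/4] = 6*q + 15/2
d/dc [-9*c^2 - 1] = -18*c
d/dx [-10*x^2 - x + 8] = -20*x - 1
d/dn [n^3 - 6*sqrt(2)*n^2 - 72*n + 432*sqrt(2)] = 3*n^2 - 12*sqrt(2)*n - 72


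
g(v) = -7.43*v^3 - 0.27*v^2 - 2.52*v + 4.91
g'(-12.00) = -3205.80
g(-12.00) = 12835.31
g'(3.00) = -204.75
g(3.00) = -205.69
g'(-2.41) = -130.68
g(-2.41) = 113.42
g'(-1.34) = -41.82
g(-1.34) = 25.68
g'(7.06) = -1117.35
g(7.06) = -2640.92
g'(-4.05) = -365.94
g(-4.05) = 504.26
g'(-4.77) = -507.11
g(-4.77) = 817.17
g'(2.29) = -120.65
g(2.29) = -91.50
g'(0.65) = -12.29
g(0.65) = 1.12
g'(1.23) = -36.91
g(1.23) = -12.42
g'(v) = -22.29*v^2 - 0.54*v - 2.52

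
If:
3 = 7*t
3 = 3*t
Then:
No Solution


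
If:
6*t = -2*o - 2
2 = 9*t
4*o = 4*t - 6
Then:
No Solution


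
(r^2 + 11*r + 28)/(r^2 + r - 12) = (r + 7)/(r - 3)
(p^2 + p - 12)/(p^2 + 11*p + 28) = (p - 3)/(p + 7)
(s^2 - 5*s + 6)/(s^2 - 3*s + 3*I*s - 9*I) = (s - 2)/(s + 3*I)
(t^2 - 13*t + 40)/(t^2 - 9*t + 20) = (t - 8)/(t - 4)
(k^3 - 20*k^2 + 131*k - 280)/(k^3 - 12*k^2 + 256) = (k^2 - 12*k + 35)/(k^2 - 4*k - 32)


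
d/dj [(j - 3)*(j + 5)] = 2*j + 2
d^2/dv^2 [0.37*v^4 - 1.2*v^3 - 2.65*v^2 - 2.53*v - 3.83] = 4.44*v^2 - 7.2*v - 5.3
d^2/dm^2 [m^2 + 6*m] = 2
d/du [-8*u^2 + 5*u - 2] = 5 - 16*u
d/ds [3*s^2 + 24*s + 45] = 6*s + 24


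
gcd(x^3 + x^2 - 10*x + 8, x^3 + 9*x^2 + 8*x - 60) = x - 2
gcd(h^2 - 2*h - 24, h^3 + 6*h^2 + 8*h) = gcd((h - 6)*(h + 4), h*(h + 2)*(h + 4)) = h + 4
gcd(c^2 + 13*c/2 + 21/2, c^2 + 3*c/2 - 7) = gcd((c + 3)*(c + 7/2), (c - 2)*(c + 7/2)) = c + 7/2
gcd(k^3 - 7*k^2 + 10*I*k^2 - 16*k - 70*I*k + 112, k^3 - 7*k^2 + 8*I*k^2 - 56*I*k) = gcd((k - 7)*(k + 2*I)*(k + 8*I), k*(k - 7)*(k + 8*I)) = k^2 + k*(-7 + 8*I) - 56*I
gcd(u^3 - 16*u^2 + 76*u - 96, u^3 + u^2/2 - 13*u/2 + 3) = u - 2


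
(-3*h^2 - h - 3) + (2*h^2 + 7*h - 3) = -h^2 + 6*h - 6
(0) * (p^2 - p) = 0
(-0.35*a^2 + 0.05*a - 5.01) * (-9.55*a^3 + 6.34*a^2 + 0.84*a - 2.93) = 3.3425*a^5 - 2.6965*a^4 + 47.8685*a^3 - 30.6959*a^2 - 4.3549*a + 14.6793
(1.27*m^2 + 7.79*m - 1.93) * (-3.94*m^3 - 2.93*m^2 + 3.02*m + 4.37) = -5.0038*m^5 - 34.4137*m^4 - 11.3851*m^3 + 34.7306*m^2 + 28.2137*m - 8.4341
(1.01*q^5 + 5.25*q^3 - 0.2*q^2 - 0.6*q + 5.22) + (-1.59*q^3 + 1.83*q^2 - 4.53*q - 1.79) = 1.01*q^5 + 3.66*q^3 + 1.63*q^2 - 5.13*q + 3.43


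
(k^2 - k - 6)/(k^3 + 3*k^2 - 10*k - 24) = 1/(k + 4)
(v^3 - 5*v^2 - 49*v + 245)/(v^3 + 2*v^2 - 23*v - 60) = (v^2 - 49)/(v^2 + 7*v + 12)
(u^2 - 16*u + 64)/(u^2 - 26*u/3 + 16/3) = 3*(u - 8)/(3*u - 2)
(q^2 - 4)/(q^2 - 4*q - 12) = (q - 2)/(q - 6)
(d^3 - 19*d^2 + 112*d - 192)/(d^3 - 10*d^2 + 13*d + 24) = (d - 8)/(d + 1)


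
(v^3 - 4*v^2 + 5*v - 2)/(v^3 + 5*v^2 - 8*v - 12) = (v^2 - 2*v + 1)/(v^2 + 7*v + 6)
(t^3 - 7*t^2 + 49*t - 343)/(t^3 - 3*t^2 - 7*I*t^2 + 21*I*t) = (t^2 + 7*t*(-1 + I) - 49*I)/(t*(t - 3))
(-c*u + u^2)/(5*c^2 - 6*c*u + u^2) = u/(-5*c + u)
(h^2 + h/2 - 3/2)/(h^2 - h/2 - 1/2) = (2*h + 3)/(2*h + 1)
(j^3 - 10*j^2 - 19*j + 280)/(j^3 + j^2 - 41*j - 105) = (j - 8)/(j + 3)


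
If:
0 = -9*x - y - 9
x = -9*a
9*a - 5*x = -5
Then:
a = -5/54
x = 5/6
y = -33/2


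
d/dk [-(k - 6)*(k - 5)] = 11 - 2*k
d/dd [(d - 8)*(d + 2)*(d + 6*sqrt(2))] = 3*d^2 - 12*d + 12*sqrt(2)*d - 36*sqrt(2) - 16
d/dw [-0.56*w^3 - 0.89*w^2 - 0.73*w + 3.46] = -1.68*w^2 - 1.78*w - 0.73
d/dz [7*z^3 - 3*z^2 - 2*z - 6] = 21*z^2 - 6*z - 2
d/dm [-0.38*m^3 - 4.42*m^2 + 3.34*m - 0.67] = -1.14*m^2 - 8.84*m + 3.34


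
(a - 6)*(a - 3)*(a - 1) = a^3 - 10*a^2 + 27*a - 18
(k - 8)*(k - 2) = k^2 - 10*k + 16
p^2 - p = p*(p - 1)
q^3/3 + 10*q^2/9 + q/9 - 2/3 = (q/3 + 1)*(q - 2/3)*(q + 1)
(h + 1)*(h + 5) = h^2 + 6*h + 5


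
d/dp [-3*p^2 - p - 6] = -6*p - 1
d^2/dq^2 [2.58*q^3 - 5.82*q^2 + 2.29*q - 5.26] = 15.48*q - 11.64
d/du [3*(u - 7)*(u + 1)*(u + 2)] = 9*u^2 - 24*u - 57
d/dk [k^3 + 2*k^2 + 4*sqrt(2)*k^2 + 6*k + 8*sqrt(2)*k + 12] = 3*k^2 + 4*k + 8*sqrt(2)*k + 6 + 8*sqrt(2)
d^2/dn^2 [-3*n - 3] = 0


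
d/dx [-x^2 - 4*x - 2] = -2*x - 4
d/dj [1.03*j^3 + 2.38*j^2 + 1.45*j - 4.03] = 3.09*j^2 + 4.76*j + 1.45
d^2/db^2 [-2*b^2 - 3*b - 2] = -4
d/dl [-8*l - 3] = -8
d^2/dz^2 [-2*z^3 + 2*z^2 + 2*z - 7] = 4 - 12*z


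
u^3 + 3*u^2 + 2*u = u*(u + 1)*(u + 2)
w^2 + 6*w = w*(w + 6)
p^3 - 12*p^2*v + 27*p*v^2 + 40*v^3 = (p - 8*v)*(p - 5*v)*(p + v)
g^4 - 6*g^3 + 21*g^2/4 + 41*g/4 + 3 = (g - 4)*(g - 3)*(g + 1/2)^2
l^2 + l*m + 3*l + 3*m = (l + 3)*(l + m)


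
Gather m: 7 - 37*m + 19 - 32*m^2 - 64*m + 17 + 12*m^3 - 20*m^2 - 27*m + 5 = 12*m^3 - 52*m^2 - 128*m + 48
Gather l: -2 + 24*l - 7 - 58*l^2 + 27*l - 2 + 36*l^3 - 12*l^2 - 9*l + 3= 36*l^3 - 70*l^2 + 42*l - 8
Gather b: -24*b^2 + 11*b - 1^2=-24*b^2 + 11*b - 1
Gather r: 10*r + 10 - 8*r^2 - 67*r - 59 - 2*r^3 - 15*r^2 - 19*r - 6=-2*r^3 - 23*r^2 - 76*r - 55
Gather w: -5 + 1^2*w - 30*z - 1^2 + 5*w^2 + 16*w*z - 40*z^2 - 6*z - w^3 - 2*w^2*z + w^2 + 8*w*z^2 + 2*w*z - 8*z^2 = -w^3 + w^2*(6 - 2*z) + w*(8*z^2 + 18*z + 1) - 48*z^2 - 36*z - 6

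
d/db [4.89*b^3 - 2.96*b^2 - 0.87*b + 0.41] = 14.67*b^2 - 5.92*b - 0.87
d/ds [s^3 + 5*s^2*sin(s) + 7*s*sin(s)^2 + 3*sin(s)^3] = 5*s^2*cos(s) + 3*s^2 + 10*s*sin(s) + 7*s*sin(2*s) + 9*sin(s)^2*cos(s) + 7*sin(s)^2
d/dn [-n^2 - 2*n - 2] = -2*n - 2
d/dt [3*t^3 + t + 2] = 9*t^2 + 1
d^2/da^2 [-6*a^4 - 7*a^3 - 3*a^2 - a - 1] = -72*a^2 - 42*a - 6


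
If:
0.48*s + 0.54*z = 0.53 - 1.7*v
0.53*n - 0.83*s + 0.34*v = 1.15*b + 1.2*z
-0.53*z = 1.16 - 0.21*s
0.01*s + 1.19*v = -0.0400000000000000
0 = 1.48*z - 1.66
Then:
No Solution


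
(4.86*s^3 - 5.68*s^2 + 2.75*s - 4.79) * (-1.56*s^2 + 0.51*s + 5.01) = -7.5816*s^5 + 11.3394*s^4 + 17.1618*s^3 - 19.5819*s^2 + 11.3346*s - 23.9979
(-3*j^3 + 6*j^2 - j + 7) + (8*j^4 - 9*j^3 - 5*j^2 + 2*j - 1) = 8*j^4 - 12*j^3 + j^2 + j + 6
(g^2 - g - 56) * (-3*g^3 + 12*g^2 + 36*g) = -3*g^5 + 15*g^4 + 192*g^3 - 708*g^2 - 2016*g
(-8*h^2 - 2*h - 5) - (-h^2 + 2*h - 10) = -7*h^2 - 4*h + 5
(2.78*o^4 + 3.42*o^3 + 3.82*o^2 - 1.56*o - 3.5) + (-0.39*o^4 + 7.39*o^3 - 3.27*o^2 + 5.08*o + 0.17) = 2.39*o^4 + 10.81*o^3 + 0.55*o^2 + 3.52*o - 3.33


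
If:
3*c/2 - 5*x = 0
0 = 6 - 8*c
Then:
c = 3/4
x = 9/40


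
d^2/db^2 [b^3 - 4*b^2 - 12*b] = 6*b - 8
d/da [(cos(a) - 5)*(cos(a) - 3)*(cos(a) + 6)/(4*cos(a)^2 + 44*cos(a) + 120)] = (sin(a)^2 - 10*cos(a) + 54)*sin(a)/(4*(cos(a) + 5)^2)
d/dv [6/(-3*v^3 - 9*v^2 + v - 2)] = 6*(9*v^2 + 18*v - 1)/(3*v^3 + 9*v^2 - v + 2)^2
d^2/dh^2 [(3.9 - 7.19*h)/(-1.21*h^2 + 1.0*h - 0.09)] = ((23.818 - 52.1994*h)*(1.21*h^2 - 1.0*h + 0.09) + (2.42*h - 1.0)*(4.84*h - 2.0)*(7.19*h - 3.9))/(1.21*h^2 - 1.0*h + 0.09)^3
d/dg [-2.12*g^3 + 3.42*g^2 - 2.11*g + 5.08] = -6.36*g^2 + 6.84*g - 2.11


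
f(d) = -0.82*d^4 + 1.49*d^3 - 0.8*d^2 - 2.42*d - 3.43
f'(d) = -3.28*d^3 + 4.47*d^2 - 1.6*d - 2.42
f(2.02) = -12.95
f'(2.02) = -14.45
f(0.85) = -5.58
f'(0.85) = -2.56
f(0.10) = -3.68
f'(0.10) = -2.54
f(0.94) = -5.81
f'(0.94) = -2.70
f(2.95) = -41.38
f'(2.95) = -52.45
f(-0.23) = -2.94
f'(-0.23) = -1.78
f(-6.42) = -1808.14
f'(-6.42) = 1060.01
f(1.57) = -8.42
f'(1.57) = -6.61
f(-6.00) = -1402.27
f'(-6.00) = 876.58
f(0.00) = -3.43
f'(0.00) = -2.42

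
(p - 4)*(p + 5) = p^2 + p - 20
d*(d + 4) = d^2 + 4*d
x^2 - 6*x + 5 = (x - 5)*(x - 1)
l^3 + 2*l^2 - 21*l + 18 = (l - 3)*(l - 1)*(l + 6)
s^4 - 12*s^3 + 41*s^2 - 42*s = s*(s - 7)*(s - 3)*(s - 2)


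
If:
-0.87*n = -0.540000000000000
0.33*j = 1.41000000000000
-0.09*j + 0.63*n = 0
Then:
No Solution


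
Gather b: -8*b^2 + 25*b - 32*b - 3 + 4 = -8*b^2 - 7*b + 1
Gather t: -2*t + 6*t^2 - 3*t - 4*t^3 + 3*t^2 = -4*t^3 + 9*t^2 - 5*t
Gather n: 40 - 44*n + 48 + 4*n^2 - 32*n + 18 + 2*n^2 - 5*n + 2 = 6*n^2 - 81*n + 108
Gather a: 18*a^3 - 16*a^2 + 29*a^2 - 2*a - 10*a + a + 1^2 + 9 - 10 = 18*a^3 + 13*a^2 - 11*a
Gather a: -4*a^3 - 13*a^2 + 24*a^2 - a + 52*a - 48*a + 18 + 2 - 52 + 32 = -4*a^3 + 11*a^2 + 3*a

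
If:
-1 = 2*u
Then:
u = -1/2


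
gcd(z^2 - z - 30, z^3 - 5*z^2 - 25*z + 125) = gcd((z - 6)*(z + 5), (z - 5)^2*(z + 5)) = z + 5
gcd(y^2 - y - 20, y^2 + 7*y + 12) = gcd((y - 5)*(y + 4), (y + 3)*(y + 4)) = y + 4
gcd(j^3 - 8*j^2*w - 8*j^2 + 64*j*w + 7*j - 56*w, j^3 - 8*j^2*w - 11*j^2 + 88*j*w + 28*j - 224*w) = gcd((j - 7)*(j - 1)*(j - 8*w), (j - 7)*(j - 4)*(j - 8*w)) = -j^2 + 8*j*w + 7*j - 56*w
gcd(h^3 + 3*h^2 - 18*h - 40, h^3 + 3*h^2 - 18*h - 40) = h^3 + 3*h^2 - 18*h - 40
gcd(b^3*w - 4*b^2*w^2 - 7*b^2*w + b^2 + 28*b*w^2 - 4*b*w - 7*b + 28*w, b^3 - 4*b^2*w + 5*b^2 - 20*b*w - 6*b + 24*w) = -b + 4*w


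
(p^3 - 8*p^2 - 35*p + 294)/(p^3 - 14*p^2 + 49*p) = (p + 6)/p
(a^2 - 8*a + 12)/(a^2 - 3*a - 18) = (a - 2)/(a + 3)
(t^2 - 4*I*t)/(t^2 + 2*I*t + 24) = t/(t + 6*I)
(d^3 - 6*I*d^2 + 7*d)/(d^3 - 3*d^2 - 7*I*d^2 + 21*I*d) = (d + I)/(d - 3)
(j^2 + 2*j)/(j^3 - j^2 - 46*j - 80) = j/(j^2 - 3*j - 40)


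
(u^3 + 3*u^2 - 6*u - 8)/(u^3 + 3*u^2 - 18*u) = (u^3 + 3*u^2 - 6*u - 8)/(u*(u^2 + 3*u - 18))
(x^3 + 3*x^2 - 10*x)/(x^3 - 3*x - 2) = x*(x + 5)/(x^2 + 2*x + 1)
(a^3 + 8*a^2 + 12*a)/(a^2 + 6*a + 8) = a*(a + 6)/(a + 4)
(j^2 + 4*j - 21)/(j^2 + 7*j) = (j - 3)/j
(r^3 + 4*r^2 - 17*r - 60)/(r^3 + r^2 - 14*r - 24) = (r + 5)/(r + 2)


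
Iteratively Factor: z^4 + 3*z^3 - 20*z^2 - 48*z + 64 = (z - 4)*(z^3 + 7*z^2 + 8*z - 16) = (z - 4)*(z - 1)*(z^2 + 8*z + 16) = (z - 4)*(z - 1)*(z + 4)*(z + 4)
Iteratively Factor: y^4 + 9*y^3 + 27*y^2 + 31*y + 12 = (y + 1)*(y^3 + 8*y^2 + 19*y + 12) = (y + 1)*(y + 3)*(y^2 + 5*y + 4) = (y + 1)*(y + 3)*(y + 4)*(y + 1)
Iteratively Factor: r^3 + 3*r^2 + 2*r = (r)*(r^2 + 3*r + 2) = r*(r + 2)*(r + 1)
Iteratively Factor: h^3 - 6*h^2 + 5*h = (h - 5)*(h^2 - h) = (h - 5)*(h - 1)*(h)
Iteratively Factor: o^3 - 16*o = (o - 4)*(o^2 + 4*o) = (o - 4)*(o + 4)*(o)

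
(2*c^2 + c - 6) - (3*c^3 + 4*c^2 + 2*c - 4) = -3*c^3 - 2*c^2 - c - 2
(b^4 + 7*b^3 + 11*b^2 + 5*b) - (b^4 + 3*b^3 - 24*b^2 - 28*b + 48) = 4*b^3 + 35*b^2 + 33*b - 48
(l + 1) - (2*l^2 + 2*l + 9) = -2*l^2 - l - 8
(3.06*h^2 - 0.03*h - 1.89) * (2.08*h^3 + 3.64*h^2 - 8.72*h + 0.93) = 6.3648*h^5 + 11.076*h^4 - 30.7236*h^3 - 3.7722*h^2 + 16.4529*h - 1.7577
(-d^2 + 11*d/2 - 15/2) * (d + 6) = -d^3 - d^2/2 + 51*d/2 - 45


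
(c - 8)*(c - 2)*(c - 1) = c^3 - 11*c^2 + 26*c - 16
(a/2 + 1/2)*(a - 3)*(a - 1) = a^3/2 - 3*a^2/2 - a/2 + 3/2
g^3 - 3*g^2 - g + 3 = (g - 3)*(g - 1)*(g + 1)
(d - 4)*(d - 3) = d^2 - 7*d + 12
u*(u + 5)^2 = u^3 + 10*u^2 + 25*u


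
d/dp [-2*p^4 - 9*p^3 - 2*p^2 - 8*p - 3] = -8*p^3 - 27*p^2 - 4*p - 8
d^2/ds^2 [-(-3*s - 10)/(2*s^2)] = 3*(s + 10)/s^4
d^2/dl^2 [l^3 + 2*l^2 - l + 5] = 6*l + 4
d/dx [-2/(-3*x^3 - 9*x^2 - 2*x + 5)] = 2*(-9*x^2 - 18*x - 2)/(3*x^3 + 9*x^2 + 2*x - 5)^2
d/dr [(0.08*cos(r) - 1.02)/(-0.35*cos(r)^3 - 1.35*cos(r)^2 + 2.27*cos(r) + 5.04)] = (-0.056*cos(r)^3 + 0.963*cos(r)^2 + 2.754*cos(r) - 2.7186)*sin(r)/(0.1225*cos(r)^6 + 0.945*cos(r)^5 + 0.2335*cos(r)^4 - 9.657*cos(r)^3 - 8.4551*cos(r)^2 + 22.8816*cos(r) + 25.4016)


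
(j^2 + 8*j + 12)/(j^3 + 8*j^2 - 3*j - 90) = (j + 2)/(j^2 + 2*j - 15)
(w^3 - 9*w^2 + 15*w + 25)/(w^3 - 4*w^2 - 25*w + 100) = (w^2 - 4*w - 5)/(w^2 + w - 20)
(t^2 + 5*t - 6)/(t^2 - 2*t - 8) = (-t^2 - 5*t + 6)/(-t^2 + 2*t + 8)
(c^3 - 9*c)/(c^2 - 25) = c*(c^2 - 9)/(c^2 - 25)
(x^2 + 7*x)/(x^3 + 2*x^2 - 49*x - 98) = x/(x^2 - 5*x - 14)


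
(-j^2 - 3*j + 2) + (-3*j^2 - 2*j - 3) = -4*j^2 - 5*j - 1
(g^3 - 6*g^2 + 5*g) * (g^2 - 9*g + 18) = g^5 - 15*g^4 + 77*g^3 - 153*g^2 + 90*g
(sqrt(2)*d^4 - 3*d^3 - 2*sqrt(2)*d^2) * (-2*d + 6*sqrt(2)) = -2*sqrt(2)*d^5 + 18*d^4 - 14*sqrt(2)*d^3 - 24*d^2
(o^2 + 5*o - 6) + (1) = o^2 + 5*o - 5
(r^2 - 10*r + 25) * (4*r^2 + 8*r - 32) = 4*r^4 - 32*r^3 - 12*r^2 + 520*r - 800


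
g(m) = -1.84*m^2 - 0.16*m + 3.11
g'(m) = -3.68*m - 0.16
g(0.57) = 2.42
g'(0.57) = -2.26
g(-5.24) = -46.57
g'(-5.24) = 19.12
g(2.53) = -9.07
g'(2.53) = -9.47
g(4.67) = -37.77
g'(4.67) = -17.35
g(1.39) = -0.67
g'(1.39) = -5.28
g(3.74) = -23.23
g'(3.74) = -13.92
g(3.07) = -14.72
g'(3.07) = -11.46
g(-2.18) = -5.29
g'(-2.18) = 7.86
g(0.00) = 3.11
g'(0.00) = -0.16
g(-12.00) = -259.93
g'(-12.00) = 44.00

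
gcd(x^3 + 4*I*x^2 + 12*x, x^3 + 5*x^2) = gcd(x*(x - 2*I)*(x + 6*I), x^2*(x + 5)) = x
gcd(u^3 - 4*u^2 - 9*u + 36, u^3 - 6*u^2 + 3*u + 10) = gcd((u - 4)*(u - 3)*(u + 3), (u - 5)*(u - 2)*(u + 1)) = 1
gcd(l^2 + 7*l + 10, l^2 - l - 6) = l + 2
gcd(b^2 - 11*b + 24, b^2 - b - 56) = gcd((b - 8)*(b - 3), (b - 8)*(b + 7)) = b - 8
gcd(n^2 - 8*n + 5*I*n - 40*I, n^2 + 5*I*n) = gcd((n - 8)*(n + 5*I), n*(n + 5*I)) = n + 5*I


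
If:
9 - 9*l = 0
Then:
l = 1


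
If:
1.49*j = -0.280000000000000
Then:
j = -0.19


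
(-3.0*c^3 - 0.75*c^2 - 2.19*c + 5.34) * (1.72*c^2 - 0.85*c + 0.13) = -5.16*c^5 + 1.26*c^4 - 3.5193*c^3 + 10.9488*c^2 - 4.8237*c + 0.6942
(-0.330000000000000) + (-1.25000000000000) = -1.58000000000000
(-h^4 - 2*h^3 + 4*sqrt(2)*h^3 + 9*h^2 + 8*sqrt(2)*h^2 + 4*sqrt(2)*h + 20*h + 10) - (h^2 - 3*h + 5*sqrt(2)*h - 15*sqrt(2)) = -h^4 - 2*h^3 + 4*sqrt(2)*h^3 + 8*h^2 + 8*sqrt(2)*h^2 - sqrt(2)*h + 23*h + 10 + 15*sqrt(2)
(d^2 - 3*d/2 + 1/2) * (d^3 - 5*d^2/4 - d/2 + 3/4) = d^5 - 11*d^4/4 + 15*d^3/8 + 7*d^2/8 - 11*d/8 + 3/8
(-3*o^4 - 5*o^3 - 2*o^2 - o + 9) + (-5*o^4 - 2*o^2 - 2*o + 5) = -8*o^4 - 5*o^3 - 4*o^2 - 3*o + 14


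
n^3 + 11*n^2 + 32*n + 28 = (n + 2)^2*(n + 7)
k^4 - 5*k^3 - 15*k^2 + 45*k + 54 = (k - 6)*(k - 3)*(k + 1)*(k + 3)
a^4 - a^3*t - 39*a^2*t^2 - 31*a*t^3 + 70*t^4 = (a - 7*t)*(a - t)*(a + 2*t)*(a + 5*t)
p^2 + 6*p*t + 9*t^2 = (p + 3*t)^2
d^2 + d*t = d*(d + t)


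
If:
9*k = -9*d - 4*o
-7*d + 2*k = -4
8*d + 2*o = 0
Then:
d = 36/49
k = 4/7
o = -144/49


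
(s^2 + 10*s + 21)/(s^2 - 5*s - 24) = (s + 7)/(s - 8)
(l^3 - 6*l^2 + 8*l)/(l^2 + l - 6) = l*(l - 4)/(l + 3)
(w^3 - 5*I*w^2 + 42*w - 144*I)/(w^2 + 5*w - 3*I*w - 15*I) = (w^2 - 2*I*w + 48)/(w + 5)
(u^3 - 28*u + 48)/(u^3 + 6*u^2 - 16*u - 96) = (u - 2)/(u + 4)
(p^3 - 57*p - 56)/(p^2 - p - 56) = p + 1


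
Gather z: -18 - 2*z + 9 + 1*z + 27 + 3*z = 2*z + 18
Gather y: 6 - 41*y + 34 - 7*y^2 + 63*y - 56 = -7*y^2 + 22*y - 16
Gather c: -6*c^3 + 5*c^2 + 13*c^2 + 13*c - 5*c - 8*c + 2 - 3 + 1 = -6*c^3 + 18*c^2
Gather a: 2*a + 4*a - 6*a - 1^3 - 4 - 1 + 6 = 0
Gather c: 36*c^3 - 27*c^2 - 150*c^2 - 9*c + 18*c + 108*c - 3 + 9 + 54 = 36*c^3 - 177*c^2 + 117*c + 60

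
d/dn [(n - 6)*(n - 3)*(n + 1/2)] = 3*n^2 - 17*n + 27/2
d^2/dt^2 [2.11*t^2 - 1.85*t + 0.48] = 4.22000000000000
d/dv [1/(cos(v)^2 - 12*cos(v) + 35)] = 2*(cos(v) - 6)*sin(v)/(cos(v)^2 - 12*cos(v) + 35)^2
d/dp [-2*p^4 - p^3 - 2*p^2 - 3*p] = -8*p^3 - 3*p^2 - 4*p - 3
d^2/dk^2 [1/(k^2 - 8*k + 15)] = 2*(-k^2 + 8*k + 4*(k - 4)^2 - 15)/(k^2 - 8*k + 15)^3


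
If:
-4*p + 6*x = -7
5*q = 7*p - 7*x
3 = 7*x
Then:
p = 67/28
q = 11/4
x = 3/7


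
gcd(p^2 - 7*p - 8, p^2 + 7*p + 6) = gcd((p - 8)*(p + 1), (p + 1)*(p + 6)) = p + 1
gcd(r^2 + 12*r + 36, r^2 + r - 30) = r + 6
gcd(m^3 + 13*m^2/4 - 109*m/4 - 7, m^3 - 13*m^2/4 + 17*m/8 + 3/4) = m + 1/4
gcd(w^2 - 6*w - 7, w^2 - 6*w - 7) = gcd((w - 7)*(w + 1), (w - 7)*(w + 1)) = w^2 - 6*w - 7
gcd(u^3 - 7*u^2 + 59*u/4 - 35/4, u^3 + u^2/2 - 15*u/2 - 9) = 1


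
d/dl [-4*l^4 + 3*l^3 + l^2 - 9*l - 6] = -16*l^3 + 9*l^2 + 2*l - 9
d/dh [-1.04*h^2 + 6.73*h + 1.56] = 6.73 - 2.08*h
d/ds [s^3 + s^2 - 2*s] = 3*s^2 + 2*s - 2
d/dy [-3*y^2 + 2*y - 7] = 2 - 6*y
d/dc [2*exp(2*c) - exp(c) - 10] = (4*exp(c) - 1)*exp(c)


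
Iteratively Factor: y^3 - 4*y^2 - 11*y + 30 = (y + 3)*(y^2 - 7*y + 10) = (y - 5)*(y + 3)*(y - 2)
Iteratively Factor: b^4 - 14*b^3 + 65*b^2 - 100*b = (b - 4)*(b^3 - 10*b^2 + 25*b) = (b - 5)*(b - 4)*(b^2 - 5*b) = b*(b - 5)*(b - 4)*(b - 5)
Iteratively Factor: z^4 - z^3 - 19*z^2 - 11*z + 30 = (z - 1)*(z^3 - 19*z - 30) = (z - 5)*(z - 1)*(z^2 + 5*z + 6) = (z - 5)*(z - 1)*(z + 2)*(z + 3)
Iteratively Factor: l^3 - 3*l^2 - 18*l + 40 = (l + 4)*(l^2 - 7*l + 10) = (l - 5)*(l + 4)*(l - 2)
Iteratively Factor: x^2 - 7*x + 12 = (x - 3)*(x - 4)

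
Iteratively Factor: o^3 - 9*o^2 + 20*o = (o)*(o^2 - 9*o + 20) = o*(o - 5)*(o - 4)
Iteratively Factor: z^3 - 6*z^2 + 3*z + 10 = (z - 5)*(z^2 - z - 2) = (z - 5)*(z + 1)*(z - 2)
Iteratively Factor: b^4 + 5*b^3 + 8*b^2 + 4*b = (b)*(b^3 + 5*b^2 + 8*b + 4) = b*(b + 1)*(b^2 + 4*b + 4) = b*(b + 1)*(b + 2)*(b + 2)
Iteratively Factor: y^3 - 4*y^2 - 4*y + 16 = (y - 2)*(y^2 - 2*y - 8) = (y - 4)*(y - 2)*(y + 2)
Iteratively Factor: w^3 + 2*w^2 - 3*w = (w)*(w^2 + 2*w - 3) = w*(w - 1)*(w + 3)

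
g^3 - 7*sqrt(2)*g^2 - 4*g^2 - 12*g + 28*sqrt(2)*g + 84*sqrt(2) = (g - 6)*(g + 2)*(g - 7*sqrt(2))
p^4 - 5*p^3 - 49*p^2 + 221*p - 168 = (p - 8)*(p - 3)*(p - 1)*(p + 7)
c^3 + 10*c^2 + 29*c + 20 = (c + 1)*(c + 4)*(c + 5)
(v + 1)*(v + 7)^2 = v^3 + 15*v^2 + 63*v + 49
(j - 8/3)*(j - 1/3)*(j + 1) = j^3 - 2*j^2 - 19*j/9 + 8/9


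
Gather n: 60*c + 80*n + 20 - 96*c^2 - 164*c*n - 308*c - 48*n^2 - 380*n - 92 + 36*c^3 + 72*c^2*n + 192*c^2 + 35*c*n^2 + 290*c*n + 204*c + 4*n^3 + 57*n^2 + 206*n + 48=36*c^3 + 96*c^2 - 44*c + 4*n^3 + n^2*(35*c + 9) + n*(72*c^2 + 126*c - 94) - 24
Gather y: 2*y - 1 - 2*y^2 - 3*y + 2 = -2*y^2 - y + 1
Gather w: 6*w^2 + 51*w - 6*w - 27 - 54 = 6*w^2 + 45*w - 81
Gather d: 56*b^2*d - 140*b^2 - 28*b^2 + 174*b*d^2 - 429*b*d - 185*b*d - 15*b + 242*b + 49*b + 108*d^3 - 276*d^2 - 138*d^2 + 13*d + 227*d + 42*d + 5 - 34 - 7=-168*b^2 + 276*b + 108*d^3 + d^2*(174*b - 414) + d*(56*b^2 - 614*b + 282) - 36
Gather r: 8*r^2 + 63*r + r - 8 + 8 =8*r^2 + 64*r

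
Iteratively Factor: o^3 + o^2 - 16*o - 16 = (o + 1)*(o^2 - 16) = (o + 1)*(o + 4)*(o - 4)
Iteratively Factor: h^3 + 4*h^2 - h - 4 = (h + 1)*(h^2 + 3*h - 4) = (h - 1)*(h + 1)*(h + 4)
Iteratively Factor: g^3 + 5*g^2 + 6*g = (g)*(g^2 + 5*g + 6) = g*(g + 3)*(g + 2)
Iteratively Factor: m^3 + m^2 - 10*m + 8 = (m - 2)*(m^2 + 3*m - 4) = (m - 2)*(m - 1)*(m + 4)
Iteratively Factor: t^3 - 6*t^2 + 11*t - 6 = (t - 1)*(t^2 - 5*t + 6) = (t - 2)*(t - 1)*(t - 3)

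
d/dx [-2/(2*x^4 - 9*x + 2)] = 2*(8*x^3 - 9)/(2*x^4 - 9*x + 2)^2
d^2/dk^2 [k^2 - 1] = 2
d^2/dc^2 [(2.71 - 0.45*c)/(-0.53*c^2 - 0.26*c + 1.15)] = ((2.6386 - 1.431*c)*(0.53*c^2 + 0.26*c - 1.15) + (0.45*c - 2.71)*(1.06*c + 0.26)*(2.12*c + 0.52))/(0.53*c^2 + 0.26*c - 1.15)^3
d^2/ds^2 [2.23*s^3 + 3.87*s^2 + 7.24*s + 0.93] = 13.38*s + 7.74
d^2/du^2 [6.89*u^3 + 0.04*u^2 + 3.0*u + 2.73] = 41.34*u + 0.08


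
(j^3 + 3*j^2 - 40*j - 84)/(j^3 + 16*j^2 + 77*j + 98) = (j - 6)/(j + 7)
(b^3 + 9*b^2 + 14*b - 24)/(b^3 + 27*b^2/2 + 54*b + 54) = 2*(b^2 + 3*b - 4)/(2*b^2 + 15*b + 18)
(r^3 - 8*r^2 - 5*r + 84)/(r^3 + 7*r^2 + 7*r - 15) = (r^2 - 11*r + 28)/(r^2 + 4*r - 5)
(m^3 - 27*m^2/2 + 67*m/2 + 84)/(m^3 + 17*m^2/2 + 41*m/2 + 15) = (m^2 - 15*m + 56)/(m^2 + 7*m + 10)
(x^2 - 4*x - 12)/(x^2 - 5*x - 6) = (x + 2)/(x + 1)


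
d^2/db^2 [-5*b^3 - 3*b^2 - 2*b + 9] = -30*b - 6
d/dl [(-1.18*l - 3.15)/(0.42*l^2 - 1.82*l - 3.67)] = (0.4956*l^2 + 2.646*l - 1.4024)/(0.1764*l^4 - 1.5288*l^3 + 0.2296*l^2 + 13.3588*l + 13.4689)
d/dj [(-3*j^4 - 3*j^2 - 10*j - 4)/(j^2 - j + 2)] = (-6*j^5 + 9*j^4 - 24*j^3 + 13*j^2 - 4*j - 24)/(j^4 - 2*j^3 + 5*j^2 - 4*j + 4)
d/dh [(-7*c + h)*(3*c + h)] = -4*c + 2*h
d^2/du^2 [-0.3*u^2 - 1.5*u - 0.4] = -0.600000000000000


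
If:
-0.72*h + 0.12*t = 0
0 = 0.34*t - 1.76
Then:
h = 0.86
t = 5.18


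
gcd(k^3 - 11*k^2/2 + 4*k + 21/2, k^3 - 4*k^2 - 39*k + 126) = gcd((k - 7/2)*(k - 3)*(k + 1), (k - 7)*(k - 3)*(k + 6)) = k - 3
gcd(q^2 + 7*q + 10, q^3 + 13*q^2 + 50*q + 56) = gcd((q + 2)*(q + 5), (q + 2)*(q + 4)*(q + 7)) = q + 2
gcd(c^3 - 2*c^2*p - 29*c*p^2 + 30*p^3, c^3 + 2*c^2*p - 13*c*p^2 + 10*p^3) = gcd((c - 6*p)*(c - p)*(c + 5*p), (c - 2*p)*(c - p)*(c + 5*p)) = -c^2 - 4*c*p + 5*p^2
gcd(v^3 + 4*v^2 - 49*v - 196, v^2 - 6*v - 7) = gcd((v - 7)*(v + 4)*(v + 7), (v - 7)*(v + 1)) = v - 7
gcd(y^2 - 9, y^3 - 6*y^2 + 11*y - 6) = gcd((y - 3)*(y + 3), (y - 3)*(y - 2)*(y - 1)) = y - 3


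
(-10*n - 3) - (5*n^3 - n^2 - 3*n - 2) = -5*n^3 + n^2 - 7*n - 1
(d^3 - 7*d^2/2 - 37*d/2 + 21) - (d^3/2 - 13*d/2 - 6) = d^3/2 - 7*d^2/2 - 12*d + 27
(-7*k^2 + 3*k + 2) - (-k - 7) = -7*k^2 + 4*k + 9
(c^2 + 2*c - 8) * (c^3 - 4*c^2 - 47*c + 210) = c^5 - 2*c^4 - 63*c^3 + 148*c^2 + 796*c - 1680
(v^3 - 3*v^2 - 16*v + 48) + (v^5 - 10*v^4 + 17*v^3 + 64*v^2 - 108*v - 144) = v^5 - 10*v^4 + 18*v^3 + 61*v^2 - 124*v - 96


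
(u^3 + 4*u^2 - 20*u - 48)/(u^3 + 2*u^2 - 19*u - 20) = (u^2 + 8*u + 12)/(u^2 + 6*u + 5)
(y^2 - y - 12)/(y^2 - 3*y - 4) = (y + 3)/(y + 1)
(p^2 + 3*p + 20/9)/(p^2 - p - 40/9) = (3*p + 4)/(3*p - 8)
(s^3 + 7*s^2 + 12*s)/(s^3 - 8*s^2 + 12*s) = (s^2 + 7*s + 12)/(s^2 - 8*s + 12)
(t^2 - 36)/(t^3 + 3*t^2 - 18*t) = (t - 6)/(t*(t - 3))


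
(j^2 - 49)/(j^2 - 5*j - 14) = (j + 7)/(j + 2)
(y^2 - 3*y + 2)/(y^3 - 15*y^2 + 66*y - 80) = (y - 1)/(y^2 - 13*y + 40)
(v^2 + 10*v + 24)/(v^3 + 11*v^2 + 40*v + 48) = (v + 6)/(v^2 + 7*v + 12)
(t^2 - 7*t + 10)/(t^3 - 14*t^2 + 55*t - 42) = (t^2 - 7*t + 10)/(t^3 - 14*t^2 + 55*t - 42)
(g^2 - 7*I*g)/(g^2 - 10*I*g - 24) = g*(-g + 7*I)/(-g^2 + 10*I*g + 24)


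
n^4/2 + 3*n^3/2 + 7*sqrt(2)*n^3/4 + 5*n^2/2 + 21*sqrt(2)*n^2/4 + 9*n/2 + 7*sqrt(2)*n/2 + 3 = (n + 2)*(n + 3*sqrt(2))*(sqrt(2)*n/2 + 1/2)*(sqrt(2)*n/2 + sqrt(2)/2)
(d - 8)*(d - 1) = d^2 - 9*d + 8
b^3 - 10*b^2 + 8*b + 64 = (b - 8)*(b - 4)*(b + 2)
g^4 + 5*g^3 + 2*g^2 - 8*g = g*(g - 1)*(g + 2)*(g + 4)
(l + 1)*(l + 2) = l^2 + 3*l + 2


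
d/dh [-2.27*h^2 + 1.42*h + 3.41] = 1.42 - 4.54*h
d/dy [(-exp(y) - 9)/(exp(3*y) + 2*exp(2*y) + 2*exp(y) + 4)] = ((exp(y) + 9)*(3*exp(2*y) + 4*exp(y) + 2) - exp(3*y) - 2*exp(2*y) - 2*exp(y) - 4)*exp(y)/(exp(3*y) + 2*exp(2*y) + 2*exp(y) + 4)^2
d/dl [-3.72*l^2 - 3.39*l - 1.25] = -7.44*l - 3.39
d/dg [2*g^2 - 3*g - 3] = 4*g - 3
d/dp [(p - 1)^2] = 2*p - 2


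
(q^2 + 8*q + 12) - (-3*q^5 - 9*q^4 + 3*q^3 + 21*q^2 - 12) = 3*q^5 + 9*q^4 - 3*q^3 - 20*q^2 + 8*q + 24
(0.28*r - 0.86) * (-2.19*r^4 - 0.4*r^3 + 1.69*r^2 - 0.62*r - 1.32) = -0.6132*r^5 + 1.7714*r^4 + 0.8172*r^3 - 1.627*r^2 + 0.1636*r + 1.1352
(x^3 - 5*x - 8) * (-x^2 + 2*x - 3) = -x^5 + 2*x^4 + 2*x^3 - 2*x^2 - x + 24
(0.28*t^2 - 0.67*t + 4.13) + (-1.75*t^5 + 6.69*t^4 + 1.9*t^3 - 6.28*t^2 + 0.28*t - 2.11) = -1.75*t^5 + 6.69*t^4 + 1.9*t^3 - 6.0*t^2 - 0.39*t + 2.02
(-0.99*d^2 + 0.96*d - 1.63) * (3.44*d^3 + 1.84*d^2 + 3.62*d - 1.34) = -3.4056*d^5 + 1.4808*d^4 - 7.4246*d^3 + 1.8026*d^2 - 7.187*d + 2.1842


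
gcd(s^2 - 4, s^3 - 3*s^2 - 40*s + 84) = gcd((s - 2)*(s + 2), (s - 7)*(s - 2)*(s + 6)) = s - 2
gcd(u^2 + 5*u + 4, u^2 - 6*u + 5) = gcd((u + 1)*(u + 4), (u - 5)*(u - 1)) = 1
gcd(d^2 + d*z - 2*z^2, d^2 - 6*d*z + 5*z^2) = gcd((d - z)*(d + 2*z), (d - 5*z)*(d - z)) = -d + z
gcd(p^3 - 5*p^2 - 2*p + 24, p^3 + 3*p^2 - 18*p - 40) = p^2 - 2*p - 8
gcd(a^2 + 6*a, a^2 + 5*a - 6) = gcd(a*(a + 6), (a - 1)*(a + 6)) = a + 6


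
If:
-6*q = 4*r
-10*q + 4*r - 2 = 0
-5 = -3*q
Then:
No Solution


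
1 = 1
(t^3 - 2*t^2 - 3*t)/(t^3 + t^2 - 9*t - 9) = t/(t + 3)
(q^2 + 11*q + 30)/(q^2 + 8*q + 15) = (q + 6)/(q + 3)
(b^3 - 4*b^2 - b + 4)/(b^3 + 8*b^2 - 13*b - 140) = (b^2 - 1)/(b^2 + 12*b + 35)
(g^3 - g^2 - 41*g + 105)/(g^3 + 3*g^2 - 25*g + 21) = (g - 5)/(g - 1)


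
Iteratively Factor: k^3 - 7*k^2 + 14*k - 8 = (k - 4)*(k^2 - 3*k + 2) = (k - 4)*(k - 2)*(k - 1)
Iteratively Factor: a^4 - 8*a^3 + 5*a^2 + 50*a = (a + 2)*(a^3 - 10*a^2 + 25*a) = (a - 5)*(a + 2)*(a^2 - 5*a) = (a - 5)^2*(a + 2)*(a)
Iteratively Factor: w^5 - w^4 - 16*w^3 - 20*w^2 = (w)*(w^4 - w^3 - 16*w^2 - 20*w) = w*(w - 5)*(w^3 + 4*w^2 + 4*w) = w^2*(w - 5)*(w^2 + 4*w + 4) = w^2*(w - 5)*(w + 2)*(w + 2)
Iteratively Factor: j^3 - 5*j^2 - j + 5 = (j - 1)*(j^2 - 4*j - 5) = (j - 1)*(j + 1)*(j - 5)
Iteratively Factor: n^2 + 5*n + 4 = (n + 4)*(n + 1)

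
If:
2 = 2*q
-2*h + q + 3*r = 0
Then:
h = 3*r/2 + 1/2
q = 1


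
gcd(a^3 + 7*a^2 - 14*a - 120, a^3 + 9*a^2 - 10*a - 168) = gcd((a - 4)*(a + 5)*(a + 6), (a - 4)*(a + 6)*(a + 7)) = a^2 + 2*a - 24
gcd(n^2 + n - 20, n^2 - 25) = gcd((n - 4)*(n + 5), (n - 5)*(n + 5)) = n + 5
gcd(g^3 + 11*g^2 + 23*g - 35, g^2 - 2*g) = 1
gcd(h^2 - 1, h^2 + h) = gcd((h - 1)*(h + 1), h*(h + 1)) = h + 1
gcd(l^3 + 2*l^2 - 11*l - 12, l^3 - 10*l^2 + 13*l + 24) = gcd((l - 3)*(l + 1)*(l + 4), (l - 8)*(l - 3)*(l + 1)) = l^2 - 2*l - 3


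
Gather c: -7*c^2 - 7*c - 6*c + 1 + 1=-7*c^2 - 13*c + 2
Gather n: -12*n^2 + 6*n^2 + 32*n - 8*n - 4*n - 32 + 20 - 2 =-6*n^2 + 20*n - 14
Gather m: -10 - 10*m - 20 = -10*m - 30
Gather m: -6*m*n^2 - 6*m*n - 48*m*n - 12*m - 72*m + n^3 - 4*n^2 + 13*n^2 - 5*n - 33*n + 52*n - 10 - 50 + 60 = m*(-6*n^2 - 54*n - 84) + n^3 + 9*n^2 + 14*n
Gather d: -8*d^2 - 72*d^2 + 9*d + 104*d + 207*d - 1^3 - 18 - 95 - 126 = -80*d^2 + 320*d - 240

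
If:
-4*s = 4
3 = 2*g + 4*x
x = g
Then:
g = 1/2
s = -1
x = 1/2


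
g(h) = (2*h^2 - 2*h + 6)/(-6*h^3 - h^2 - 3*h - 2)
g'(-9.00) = 0.01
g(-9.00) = 0.04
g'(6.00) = 0.01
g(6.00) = -0.05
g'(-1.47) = 0.98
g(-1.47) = 0.69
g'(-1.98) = 0.36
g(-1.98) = 0.38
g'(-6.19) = 0.01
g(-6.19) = 0.07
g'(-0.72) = 23.50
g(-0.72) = 4.51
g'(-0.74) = 19.69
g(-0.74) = 4.08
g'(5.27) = 0.01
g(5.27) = -0.06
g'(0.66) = 1.69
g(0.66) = -0.90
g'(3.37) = 0.03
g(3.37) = -0.09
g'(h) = (4*h - 2)/(-6*h^3 - h^2 - 3*h - 2) + (2*h^2 - 2*h + 6)*(18*h^2 + 2*h + 3)/(-6*h^3 - h^2 - 3*h - 2)^2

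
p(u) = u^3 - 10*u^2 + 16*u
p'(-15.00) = 991.00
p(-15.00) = -5865.00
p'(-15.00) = 991.00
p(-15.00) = -5865.00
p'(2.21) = -13.55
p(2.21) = -2.69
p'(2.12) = -12.92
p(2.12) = -1.50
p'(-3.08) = 106.06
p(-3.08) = -173.36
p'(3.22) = -17.29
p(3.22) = -18.78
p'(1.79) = -10.19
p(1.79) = 2.33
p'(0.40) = 8.48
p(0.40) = 4.86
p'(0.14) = 13.26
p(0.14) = 2.05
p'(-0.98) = 38.48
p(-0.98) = -26.23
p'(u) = 3*u^2 - 20*u + 16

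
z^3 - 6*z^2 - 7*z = z*(z - 7)*(z + 1)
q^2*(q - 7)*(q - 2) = q^4 - 9*q^3 + 14*q^2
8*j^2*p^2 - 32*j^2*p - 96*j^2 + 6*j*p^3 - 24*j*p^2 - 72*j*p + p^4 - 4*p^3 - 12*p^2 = (2*j + p)*(4*j + p)*(p - 6)*(p + 2)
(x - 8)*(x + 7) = x^2 - x - 56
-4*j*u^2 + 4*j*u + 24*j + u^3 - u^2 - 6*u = (-4*j + u)*(u - 3)*(u + 2)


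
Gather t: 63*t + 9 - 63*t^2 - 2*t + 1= -63*t^2 + 61*t + 10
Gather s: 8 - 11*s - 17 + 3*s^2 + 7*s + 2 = 3*s^2 - 4*s - 7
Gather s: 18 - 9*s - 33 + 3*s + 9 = -6*s - 6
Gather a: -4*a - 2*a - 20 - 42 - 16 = -6*a - 78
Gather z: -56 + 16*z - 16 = 16*z - 72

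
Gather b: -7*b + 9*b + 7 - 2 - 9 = 2*b - 4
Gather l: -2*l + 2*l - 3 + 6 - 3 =0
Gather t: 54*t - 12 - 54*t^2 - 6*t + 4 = -54*t^2 + 48*t - 8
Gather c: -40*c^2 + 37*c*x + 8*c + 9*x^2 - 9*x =-40*c^2 + c*(37*x + 8) + 9*x^2 - 9*x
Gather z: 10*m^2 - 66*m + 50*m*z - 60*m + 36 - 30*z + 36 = 10*m^2 - 126*m + z*(50*m - 30) + 72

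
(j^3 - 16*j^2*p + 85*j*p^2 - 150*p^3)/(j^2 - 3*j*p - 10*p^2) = (j^2 - 11*j*p + 30*p^2)/(j + 2*p)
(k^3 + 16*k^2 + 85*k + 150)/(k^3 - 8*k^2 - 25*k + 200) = (k^2 + 11*k + 30)/(k^2 - 13*k + 40)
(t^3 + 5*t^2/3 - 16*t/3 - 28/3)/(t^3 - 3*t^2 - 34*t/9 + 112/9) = 3*(t + 2)/(3*t - 8)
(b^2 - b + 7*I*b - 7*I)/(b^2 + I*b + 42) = (b - 1)/(b - 6*I)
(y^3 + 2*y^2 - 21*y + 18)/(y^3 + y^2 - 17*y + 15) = (y + 6)/(y + 5)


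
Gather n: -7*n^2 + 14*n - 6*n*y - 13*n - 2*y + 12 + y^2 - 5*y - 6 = -7*n^2 + n*(1 - 6*y) + y^2 - 7*y + 6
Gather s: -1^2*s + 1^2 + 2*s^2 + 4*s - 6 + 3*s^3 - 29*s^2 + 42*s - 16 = 3*s^3 - 27*s^2 + 45*s - 21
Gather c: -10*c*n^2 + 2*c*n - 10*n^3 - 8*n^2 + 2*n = c*(-10*n^2 + 2*n) - 10*n^3 - 8*n^2 + 2*n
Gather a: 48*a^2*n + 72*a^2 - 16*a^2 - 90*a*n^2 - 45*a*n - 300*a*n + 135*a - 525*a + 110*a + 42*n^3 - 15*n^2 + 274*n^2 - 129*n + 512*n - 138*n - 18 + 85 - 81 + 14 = a^2*(48*n + 56) + a*(-90*n^2 - 345*n - 280) + 42*n^3 + 259*n^2 + 245*n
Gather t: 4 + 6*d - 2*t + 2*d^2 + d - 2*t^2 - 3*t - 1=2*d^2 + 7*d - 2*t^2 - 5*t + 3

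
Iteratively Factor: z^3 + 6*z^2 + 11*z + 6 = (z + 2)*(z^2 + 4*z + 3) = (z + 2)*(z + 3)*(z + 1)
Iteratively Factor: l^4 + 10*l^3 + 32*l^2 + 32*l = (l + 4)*(l^3 + 6*l^2 + 8*l) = l*(l + 4)*(l^2 + 6*l + 8) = l*(l + 2)*(l + 4)*(l + 4)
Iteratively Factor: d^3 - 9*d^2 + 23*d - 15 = (d - 1)*(d^2 - 8*d + 15) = (d - 5)*(d - 1)*(d - 3)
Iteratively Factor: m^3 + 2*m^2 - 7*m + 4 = (m - 1)*(m^2 + 3*m - 4) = (m - 1)*(m + 4)*(m - 1)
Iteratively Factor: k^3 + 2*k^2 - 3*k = (k + 3)*(k^2 - k) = k*(k + 3)*(k - 1)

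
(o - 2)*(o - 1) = o^2 - 3*o + 2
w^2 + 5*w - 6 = (w - 1)*(w + 6)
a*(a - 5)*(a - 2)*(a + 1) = a^4 - 6*a^3 + 3*a^2 + 10*a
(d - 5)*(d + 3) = d^2 - 2*d - 15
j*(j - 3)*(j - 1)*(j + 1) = j^4 - 3*j^3 - j^2 + 3*j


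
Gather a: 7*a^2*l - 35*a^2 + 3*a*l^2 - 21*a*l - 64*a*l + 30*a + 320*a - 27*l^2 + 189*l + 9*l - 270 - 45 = a^2*(7*l - 35) + a*(3*l^2 - 85*l + 350) - 27*l^2 + 198*l - 315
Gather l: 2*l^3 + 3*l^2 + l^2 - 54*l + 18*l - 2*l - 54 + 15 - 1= 2*l^3 + 4*l^2 - 38*l - 40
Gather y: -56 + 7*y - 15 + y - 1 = 8*y - 72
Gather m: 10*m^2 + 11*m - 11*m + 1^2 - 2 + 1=10*m^2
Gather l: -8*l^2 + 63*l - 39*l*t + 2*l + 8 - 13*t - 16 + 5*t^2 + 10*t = -8*l^2 + l*(65 - 39*t) + 5*t^2 - 3*t - 8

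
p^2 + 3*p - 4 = (p - 1)*(p + 4)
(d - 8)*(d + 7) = d^2 - d - 56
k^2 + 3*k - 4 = (k - 1)*(k + 4)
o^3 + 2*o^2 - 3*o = o*(o - 1)*(o + 3)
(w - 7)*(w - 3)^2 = w^3 - 13*w^2 + 51*w - 63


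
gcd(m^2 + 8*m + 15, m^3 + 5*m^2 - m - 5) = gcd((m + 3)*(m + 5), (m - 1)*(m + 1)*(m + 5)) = m + 5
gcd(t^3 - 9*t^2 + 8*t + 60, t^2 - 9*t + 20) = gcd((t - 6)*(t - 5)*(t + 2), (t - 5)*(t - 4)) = t - 5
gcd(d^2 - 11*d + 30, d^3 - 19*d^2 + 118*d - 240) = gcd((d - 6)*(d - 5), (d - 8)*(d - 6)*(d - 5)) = d^2 - 11*d + 30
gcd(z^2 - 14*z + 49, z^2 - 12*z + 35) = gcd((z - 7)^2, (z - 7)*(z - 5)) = z - 7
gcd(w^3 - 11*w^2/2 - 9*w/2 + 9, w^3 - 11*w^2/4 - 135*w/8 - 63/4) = w^2 - 9*w/2 - 9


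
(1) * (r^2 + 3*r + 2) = r^2 + 3*r + 2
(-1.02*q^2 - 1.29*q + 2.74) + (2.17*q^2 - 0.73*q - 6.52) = 1.15*q^2 - 2.02*q - 3.78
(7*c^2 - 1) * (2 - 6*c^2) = -42*c^4 + 20*c^2 - 2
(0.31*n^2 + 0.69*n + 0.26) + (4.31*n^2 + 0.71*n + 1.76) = 4.62*n^2 + 1.4*n + 2.02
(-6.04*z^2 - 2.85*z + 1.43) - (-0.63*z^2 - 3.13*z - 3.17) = -5.41*z^2 + 0.28*z + 4.6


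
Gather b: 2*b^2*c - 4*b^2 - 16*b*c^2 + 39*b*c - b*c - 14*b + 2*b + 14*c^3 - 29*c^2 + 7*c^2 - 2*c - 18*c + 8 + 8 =b^2*(2*c - 4) + b*(-16*c^2 + 38*c - 12) + 14*c^3 - 22*c^2 - 20*c + 16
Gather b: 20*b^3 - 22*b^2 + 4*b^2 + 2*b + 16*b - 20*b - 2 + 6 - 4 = 20*b^3 - 18*b^2 - 2*b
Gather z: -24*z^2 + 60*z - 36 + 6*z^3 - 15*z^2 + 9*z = 6*z^3 - 39*z^2 + 69*z - 36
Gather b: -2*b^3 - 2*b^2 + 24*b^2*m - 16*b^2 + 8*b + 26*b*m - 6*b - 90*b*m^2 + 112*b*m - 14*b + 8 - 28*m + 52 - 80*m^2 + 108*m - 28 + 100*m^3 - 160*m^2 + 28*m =-2*b^3 + b^2*(24*m - 18) + b*(-90*m^2 + 138*m - 12) + 100*m^3 - 240*m^2 + 108*m + 32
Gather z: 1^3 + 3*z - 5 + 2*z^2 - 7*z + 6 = 2*z^2 - 4*z + 2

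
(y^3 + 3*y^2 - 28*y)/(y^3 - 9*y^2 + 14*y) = (y^2 + 3*y - 28)/(y^2 - 9*y + 14)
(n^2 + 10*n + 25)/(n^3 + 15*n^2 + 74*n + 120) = (n + 5)/(n^2 + 10*n + 24)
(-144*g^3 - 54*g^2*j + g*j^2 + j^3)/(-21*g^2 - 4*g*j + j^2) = (48*g^2 + 2*g*j - j^2)/(7*g - j)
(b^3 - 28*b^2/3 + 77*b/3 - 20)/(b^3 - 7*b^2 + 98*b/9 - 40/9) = 3*(b - 3)/(3*b - 2)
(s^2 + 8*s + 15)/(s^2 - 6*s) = (s^2 + 8*s + 15)/(s*(s - 6))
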